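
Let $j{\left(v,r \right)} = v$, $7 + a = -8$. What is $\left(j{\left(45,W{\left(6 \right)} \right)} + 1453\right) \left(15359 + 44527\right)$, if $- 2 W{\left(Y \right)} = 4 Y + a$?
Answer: $89709228$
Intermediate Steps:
$a = -15$ ($a = -7 - 8 = -15$)
$W{\left(Y \right)} = \frac{15}{2} - 2 Y$ ($W{\left(Y \right)} = - \frac{4 Y - 15}{2} = - \frac{-15 + 4 Y}{2} = \frac{15}{2} - 2 Y$)
$\left(j{\left(45,W{\left(6 \right)} \right)} + 1453\right) \left(15359 + 44527\right) = \left(45 + 1453\right) \left(15359 + 44527\right) = 1498 \cdot 59886 = 89709228$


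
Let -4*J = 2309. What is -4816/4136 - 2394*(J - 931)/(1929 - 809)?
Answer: 533166791/165440 ≈ 3222.7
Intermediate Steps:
J = -2309/4 (J = -¼*2309 = -2309/4 ≈ -577.25)
-4816/4136 - 2394*(J - 931)/(1929 - 809) = -4816/4136 - 2394*(-2309/4 - 931)/(1929 - 809) = -4816*1/4136 - 2394/(1120/(-6033/4)) = -602/517 - 2394/(1120*(-4/6033)) = -602/517 - 2394/(-4480/6033) = -602/517 - 2394*(-6033/4480) = -602/517 + 1031643/320 = 533166791/165440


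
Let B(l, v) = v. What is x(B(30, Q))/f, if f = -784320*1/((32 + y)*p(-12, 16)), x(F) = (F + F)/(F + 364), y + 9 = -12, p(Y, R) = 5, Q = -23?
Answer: 23/2431392 ≈ 9.4596e-6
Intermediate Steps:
y = -21 (y = -9 - 12 = -21)
x(F) = 2*F/(364 + F) (x(F) = (2*F)/(364 + F) = 2*F/(364 + F))
f = -156864/11 (f = -784320*1/(5*(32 - 21)) = -784320/(11*5) = -784320/55 = -784320*1/55 = -156864/11 ≈ -14260.)
x(B(30, Q))/f = (2*(-23)/(364 - 23))/(-156864/11) = (2*(-23)/341)*(-11/156864) = (2*(-23)*(1/341))*(-11/156864) = -46/341*(-11/156864) = 23/2431392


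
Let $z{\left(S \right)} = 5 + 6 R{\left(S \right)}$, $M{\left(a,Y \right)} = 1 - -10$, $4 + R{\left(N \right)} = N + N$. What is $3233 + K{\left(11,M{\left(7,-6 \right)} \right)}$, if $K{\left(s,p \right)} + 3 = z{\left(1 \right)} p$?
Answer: $3153$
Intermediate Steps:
$R{\left(N \right)} = -4 + 2 N$ ($R{\left(N \right)} = -4 + \left(N + N\right) = -4 + 2 N$)
$M{\left(a,Y \right)} = 11$ ($M{\left(a,Y \right)} = 1 + 10 = 11$)
$z{\left(S \right)} = -19 + 12 S$ ($z{\left(S \right)} = 5 + 6 \left(-4 + 2 S\right) = 5 + \left(-24 + 12 S\right) = -19 + 12 S$)
$K{\left(s,p \right)} = -3 - 7 p$ ($K{\left(s,p \right)} = -3 + \left(-19 + 12 \cdot 1\right) p = -3 + \left(-19 + 12\right) p = -3 - 7 p$)
$3233 + K{\left(11,M{\left(7,-6 \right)} \right)} = 3233 - 80 = 3153$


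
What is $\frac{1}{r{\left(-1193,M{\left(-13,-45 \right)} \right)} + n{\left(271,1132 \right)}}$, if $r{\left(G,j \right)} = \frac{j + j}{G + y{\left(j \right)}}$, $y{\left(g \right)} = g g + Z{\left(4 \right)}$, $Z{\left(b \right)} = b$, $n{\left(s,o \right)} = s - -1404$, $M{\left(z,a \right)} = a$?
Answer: $\frac{418}{700105} \approx 0.00059705$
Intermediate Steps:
$n{\left(s,o \right)} = 1404 + s$ ($n{\left(s,o \right)} = s + 1404 = 1404 + s$)
$y{\left(g \right)} = 4 + g^{2}$ ($y{\left(g \right)} = g g + 4 = g^{2} + 4 = 4 + g^{2}$)
$r{\left(G,j \right)} = \frac{2 j}{4 + G + j^{2}}$ ($r{\left(G,j \right)} = \frac{j + j}{G + \left(4 + j^{2}\right)} = \frac{2 j}{4 + G + j^{2}}$)
$\frac{1}{r{\left(-1193,M{\left(-13,-45 \right)} \right)} + n{\left(271,1132 \right)}} = \frac{1}{2 \left(-45\right) \frac{1}{4 - 1193 + \left(-45\right)^{2}} + \left(1404 + 271\right)} = \frac{1}{2 \left(-45\right) \frac{1}{4 - 1193 + 2025} + 1675} = \frac{1}{2 \left(-45\right) \frac{1}{836} + 1675} = \frac{1}{- \frac{45}{418} + 1675} = \frac{1}{\frac{700105}{418}} = \frac{418}{700105}$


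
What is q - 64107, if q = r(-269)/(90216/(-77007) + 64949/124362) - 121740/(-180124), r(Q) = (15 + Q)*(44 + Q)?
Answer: -2028364775214289158/13333281431239 ≈ -1.5213e+5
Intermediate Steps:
q = -1173608102501850585/13333281431239 (q = (660 + (-269)² + 59*(-269))/(90216/(-77007) + 64949/124362) - 121740/(-180124) = (660 + 72361 - 15871)/(90216*(-1/77007) + 64949*(1/124362)) - 121740*(-1/180124) = 57150/(-4296/3667 + 64949/124362) + 30435/45031 = 57150/(-296091169/456035454) + 30435/45031 = 57150*(-456035454/296091169) + 30435/45031 = -26062426196100/296091169 + 30435/45031 = -1173608102501850585/13333281431239 ≈ -88021.)
q - 64107 = -1173608102501850585/13333281431239 - 64107 = -2028364775214289158/13333281431239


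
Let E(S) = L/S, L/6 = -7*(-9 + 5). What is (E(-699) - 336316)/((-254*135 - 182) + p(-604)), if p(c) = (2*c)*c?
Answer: -19590421/40493070 ≈ -0.48380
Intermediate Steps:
p(c) = 2*c**2
L = 168 (L = 6*(-7*(-9 + 5)) = 6*(-7*(-4)) = 6*28 = 168)
E(S) = 168/S
(E(-699) - 336316)/((-254*135 - 182) + p(-604)) = (168/(-699) - 336316)/((-254*135 - 182) + 2*(-604)**2) = (168*(-1/699) - 336316)/((-34290 - 182) + 2*364816) = (-56/233 - 336316)/(-34472 + 729632) = -78361684/233/695160 = -78361684/233*1/695160 = -19590421/40493070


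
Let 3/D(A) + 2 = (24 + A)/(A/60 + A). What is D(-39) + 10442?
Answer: 13426033/1286 ≈ 10440.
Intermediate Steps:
D(A) = 3/(-2 + 60*(24 + A)/(61*A)) (D(A) = 3/(-2 + (24 + A)/(A/60 + A)) = 3/(-2 + (24 + A)/((61*A/60))) = 3/(-2 + (24 + A)*(60/(61*A))) = 3/(-2 + 60*(24 + A)/(61*A)))
D(-39) + 10442 = -183*(-39)/(-1440 + 62*(-39)) + 10442 = -183*(-39)/(-1440 - 2418) + 10442 = -183*(-39)/(-3858) + 10442 = -183*(-39)*(-1/3858) + 10442 = -2379/1286 + 10442 = 13426033/1286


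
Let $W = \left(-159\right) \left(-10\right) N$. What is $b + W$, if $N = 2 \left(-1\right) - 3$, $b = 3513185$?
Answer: $3505235$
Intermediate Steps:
$N = -5$ ($N = -2 - 3 = -5$)
$W = -7950$ ($W = \left(-159\right) \left(-10\right) \left(-5\right) = 1590 \left(-5\right) = -7950$)
$b + W = 3513185 - 7950 = 3505235$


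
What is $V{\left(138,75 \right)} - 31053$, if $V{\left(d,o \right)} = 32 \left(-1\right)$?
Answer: $-31085$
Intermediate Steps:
$V{\left(d,o \right)} = -32$
$V{\left(138,75 \right)} - 31053 = -32 - 31053 = -31085$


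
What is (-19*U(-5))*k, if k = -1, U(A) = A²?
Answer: 475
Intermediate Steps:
(-19*U(-5))*k = -19*(-5)²*(-1) = -19*25*(-1) = -475*(-1) = 475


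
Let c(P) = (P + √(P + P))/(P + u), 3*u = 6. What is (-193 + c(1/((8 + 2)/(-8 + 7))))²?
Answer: 708116/19 - 14672*I*√5/361 ≈ 37269.0 - 90.88*I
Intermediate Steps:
u = 2 (u = (⅓)*6 = 2)
c(P) = (P + √2*√P)/(2 + P) (c(P) = (P + √(P + P))/(P + 2) = (P + √(2*P))/(2 + P) = (P + √2*√P)/(2 + P))
(-193 + c(1/((8 + 2)/(-8 + 7))))² = (-193 + (1/((8 + 2)/(-8 + 7)) + √2*√(1/((8 + 2)/(-8 + 7))))/(2 + 1/((8 + 2)/(-8 + 7))))² = (-193 + (1/(10/(-1)) + √2*√(1/(10/(-1))))/(2 + 1/(10/(-1))))² = (-193 + (1/(10*(-1)) + √2*√(1/(10*(-1))))/(2 + 1/(10*(-1))))² = (-193 + (1/(-10) + √2*√(1/(-10)))/(2 + 1/(-10)))² = (-193 + (-⅒ + √2*√(-⅒))/(2 - ⅒))² = (-193 + (-⅒ + √2*(I*√10/10))/(19/10))² = (-193 + 10*(-⅒ + I*√5/5)/19)² = (-193 + (-1/19 + 2*I*√5/19))² = (-3668/19 + 2*I*√5/19)²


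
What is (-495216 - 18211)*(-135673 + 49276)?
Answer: 44358552519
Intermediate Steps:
(-495216 - 18211)*(-135673 + 49276) = -513427*(-86397) = 44358552519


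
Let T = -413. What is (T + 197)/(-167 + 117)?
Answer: 108/25 ≈ 4.3200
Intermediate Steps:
(T + 197)/(-167 + 117) = (-413 + 197)/(-167 + 117) = -216/(-50) = -216*(-1/50) = 108/25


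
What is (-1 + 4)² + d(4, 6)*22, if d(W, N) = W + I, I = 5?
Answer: 207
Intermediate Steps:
d(W, N) = 5 + W (d(W, N) = W + 5 = 5 + W)
(-1 + 4)² + d(4, 6)*22 = (-1 + 4)² + (5 + 4)*22 = 3² + 9*22 = 9 + 198 = 207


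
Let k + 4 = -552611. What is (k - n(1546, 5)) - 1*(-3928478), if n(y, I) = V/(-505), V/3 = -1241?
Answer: 1704807092/505 ≈ 3.3759e+6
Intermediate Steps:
V = -3723 (V = 3*(-1241) = -3723)
n(y, I) = 3723/505 (n(y, I) = -3723/(-505) = -3723*(-1/505) = 3723/505)
k = -552615 (k = -4 - 552611 = -552615)
(k - n(1546, 5)) - 1*(-3928478) = (-552615 - 1*3723/505) - 1*(-3928478) = (-552615 - 3723/505) + 3928478 = -279074298/505 + 3928478 = 1704807092/505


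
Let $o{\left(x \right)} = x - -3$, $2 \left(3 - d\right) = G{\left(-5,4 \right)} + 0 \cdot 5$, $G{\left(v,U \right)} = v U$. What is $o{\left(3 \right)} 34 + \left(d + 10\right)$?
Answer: $227$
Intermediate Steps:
$G{\left(v,U \right)} = U v$
$d = 13$ ($d = 3 - \frac{4 \left(-5\right) + 0 \cdot 5}{2} = 3 - \frac{-20 + 0}{2} = 3 - -10 = 3 + 10 = 13$)
$o{\left(x \right)} = 3 + x$ ($o{\left(x \right)} = x + 3 = 3 + x$)
$o{\left(3 \right)} 34 + \left(d + 10\right) = \left(3 + 3\right) 34 + \left(13 + 10\right) = 6 \cdot 34 + 23 = 204 + 23 = 227$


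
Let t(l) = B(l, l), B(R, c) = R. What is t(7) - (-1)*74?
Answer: 81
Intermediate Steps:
t(l) = l
t(7) - (-1)*74 = 7 - (-1)*74 = 7 - 1*(-74) = 7 + 74 = 81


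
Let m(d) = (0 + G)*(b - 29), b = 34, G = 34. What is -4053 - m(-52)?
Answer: -4223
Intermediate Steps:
m(d) = 170 (m(d) = (0 + 34)*(34 - 29) = 34*5 = 170)
-4053 - m(-52) = -4053 - 1*170 = -4053 - 170 = -4223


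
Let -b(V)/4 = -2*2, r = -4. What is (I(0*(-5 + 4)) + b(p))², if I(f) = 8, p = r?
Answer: 576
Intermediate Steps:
p = -4
b(V) = 16 (b(V) = -(-8)*2 = -4*(-4) = 16)
(I(0*(-5 + 4)) + b(p))² = (8 + 16)² = 24² = 576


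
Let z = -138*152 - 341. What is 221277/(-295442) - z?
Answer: 899673691/42206 ≈ 21316.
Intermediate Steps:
z = -21317 (z = -20976 - 341 = -21317)
221277/(-295442) - z = 221277/(-295442) - 1*(-21317) = 221277*(-1/295442) + 21317 = -31611/42206 + 21317 = 899673691/42206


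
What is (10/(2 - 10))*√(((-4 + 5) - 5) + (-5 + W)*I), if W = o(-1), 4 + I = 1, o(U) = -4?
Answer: -5*√23/4 ≈ -5.9948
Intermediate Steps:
I = -3 (I = -4 + 1 = -3)
W = -4
(10/(2 - 10))*√(((-4 + 5) - 5) + (-5 + W)*I) = (10/(2 - 10))*√(((-4 + 5) - 5) + (-5 - 4)*(-3)) = (10/(-8))*√((1 - 5) - 9*(-3)) = (10*(-⅛))*√(-4 + 27) = -5*√23/4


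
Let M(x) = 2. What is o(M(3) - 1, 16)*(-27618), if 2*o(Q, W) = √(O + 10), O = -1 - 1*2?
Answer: -13809*√7 ≈ -36535.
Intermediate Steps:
O = -3 (O = -1 - 2 = -3)
o(Q, W) = √7/2 (o(Q, W) = √(-3 + 10)/2 = √7/2)
o(M(3) - 1, 16)*(-27618) = (√7/2)*(-27618) = -13809*√7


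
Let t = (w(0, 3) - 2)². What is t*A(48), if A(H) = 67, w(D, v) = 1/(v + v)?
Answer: 8107/36 ≈ 225.19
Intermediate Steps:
w(D, v) = 1/(2*v)
t = 121/36 (t = ((½)/3 - 2)² = ((½)*(⅓) - 2)² = (⅙ - 2)² = (-11/6)² = 121/36 ≈ 3.3611)
t*A(48) = (121/36)*67 = 8107/36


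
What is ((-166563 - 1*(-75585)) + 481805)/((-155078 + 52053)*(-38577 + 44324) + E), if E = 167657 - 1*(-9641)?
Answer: -390827/591907377 ≈ -0.00066028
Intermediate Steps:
E = 177298 (E = 167657 + 9641 = 177298)
((-166563 - 1*(-75585)) + 481805)/((-155078 + 52053)*(-38577 + 44324) + E) = ((-166563 - 1*(-75585)) + 481805)/((-155078 + 52053)*(-38577 + 44324) + 177298) = ((-166563 + 75585) + 481805)/(-103025*5747 + 177298) = (-90978 + 481805)/(-592084675 + 177298) = 390827/(-591907377) = 390827*(-1/591907377) = -390827/591907377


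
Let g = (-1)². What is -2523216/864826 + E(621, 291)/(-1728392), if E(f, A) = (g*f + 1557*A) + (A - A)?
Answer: -594185602935/186844792474 ≈ -3.1801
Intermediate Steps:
g = 1
E(f, A) = f + 1557*A (E(f, A) = (1*f + 1557*A) + (A - A) = (f + 1557*A) + 0 = f + 1557*A)
-2523216/864826 + E(621, 291)/(-1728392) = -2523216/864826 + (621 + 1557*291)/(-1728392) = -2523216*1/864826 + (621 + 453087)*(-1/1728392) = -1261608/432413 + 453708*(-1/1728392) = -1261608/432413 - 113427/432098 = -594185602935/186844792474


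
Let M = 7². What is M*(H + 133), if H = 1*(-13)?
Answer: 5880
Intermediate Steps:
M = 49
H = -13
M*(H + 133) = 49*(-13 + 133) = 49*120 = 5880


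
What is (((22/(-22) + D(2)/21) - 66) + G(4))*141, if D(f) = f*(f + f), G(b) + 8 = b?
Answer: -69701/7 ≈ -9957.3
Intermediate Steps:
G(b) = -8 + b
D(f) = 2*f² (D(f) = f*(2*f) = 2*f²)
(((22/(-22) + D(2)/21) - 66) + G(4))*141 = (((22/(-22) + (2*2²)/21) - 66) + (-8 + 4))*141 = (((22*(-1/22) + (2*4)*(1/21)) - 66) - 4)*141 = (((-1 + 8*(1/21)) - 66) - 4)*141 = (((-1 + 8/21) - 66) - 4)*141 = ((-13/21 - 66) - 4)*141 = (-1399/21 - 4)*141 = -1483/21*141 = -69701/7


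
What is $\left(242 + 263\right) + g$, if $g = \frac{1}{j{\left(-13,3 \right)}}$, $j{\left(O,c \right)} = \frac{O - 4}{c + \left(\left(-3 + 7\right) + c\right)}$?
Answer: $\frac{8575}{17} \approx 504.41$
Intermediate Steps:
$j{\left(O,c \right)} = \frac{-4 + O}{4 + 2 c}$ ($j{\left(O,c \right)} = \frac{-4 + O}{c + \left(4 + c\right)} = \frac{-4 + O}{4 + 2 c}$)
$g = - \frac{10}{17}$ ($g = \frac{1}{\frac{1}{2} \frac{1}{2 + 3} \left(-4 - 13\right)} = \frac{1}{\frac{1}{2} \cdot \frac{1}{5} \left(-17\right)} = \frac{1}{- \frac{17}{10}} = - \frac{10}{17} \approx -0.58823$)
$\left(242 + 263\right) + g = \left(242 + 263\right) - \frac{10}{17} = 505 - \frac{10}{17} = \frac{8575}{17}$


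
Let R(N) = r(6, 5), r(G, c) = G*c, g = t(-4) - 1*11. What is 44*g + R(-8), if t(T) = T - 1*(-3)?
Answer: -498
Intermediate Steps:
t(T) = 3 + T (t(T) = T + 3 = 3 + T)
g = -12 (g = (3 - 4) - 1*11 = -1 - 11 = -12)
R(N) = 30 (R(N) = 6*5 = 30)
44*g + R(-8) = 44*(-12) + 30 = -528 + 30 = -498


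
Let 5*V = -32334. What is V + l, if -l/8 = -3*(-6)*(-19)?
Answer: -18654/5 ≈ -3730.8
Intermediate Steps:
l = 2736 (l = -8*(-3*(-6))*(-19) = -144*(-19) = -8*(-342) = 2736)
V = -32334/5 (V = (⅕)*(-32334) = -32334/5 ≈ -6466.8)
V + l = -32334/5 + 2736 = -18654/5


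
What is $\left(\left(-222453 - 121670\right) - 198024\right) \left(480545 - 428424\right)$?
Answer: $-28257243787$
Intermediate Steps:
$\left(\left(-222453 - 121670\right) - 198024\right) \left(480545 - 428424\right) = \left(-344123 - 198024\right) 52121 = \left(-542147\right) 52121 = -28257243787$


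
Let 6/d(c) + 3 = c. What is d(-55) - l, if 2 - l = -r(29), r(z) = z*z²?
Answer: -707342/29 ≈ -24391.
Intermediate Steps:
r(z) = z³
d(c) = 6/(-3 + c)
l = 24391 (l = 2 - (-1)*29³ = 2 - (-1)*24389 = 2 - 1*(-24389) = 2 + 24389 = 24391)
d(-55) - l = 6/(-3 - 55) - 1*24391 = 6/(-58) - 24391 = 6*(-1/58) - 24391 = -3/29 - 24391 = -707342/29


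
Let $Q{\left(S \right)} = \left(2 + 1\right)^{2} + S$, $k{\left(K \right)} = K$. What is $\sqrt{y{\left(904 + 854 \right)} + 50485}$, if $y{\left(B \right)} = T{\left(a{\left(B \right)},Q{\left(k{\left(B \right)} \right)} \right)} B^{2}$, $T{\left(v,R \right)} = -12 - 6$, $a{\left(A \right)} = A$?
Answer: $i \sqrt{55579667} \approx 7455.2 i$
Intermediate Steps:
$Q{\left(S \right)} = 9 + S$ ($Q{\left(S \right)} = 3^{2} + S = 9 + S$)
$T{\left(v,R \right)} = -18$
$y{\left(B \right)} = - 18 B^{2}$
$\sqrt{y{\left(904 + 854 \right)} + 50485} = \sqrt{- 18 \left(904 + 854\right)^{2} + 50485} = \sqrt{- 18 \cdot 1758^{2} + 50485} = \sqrt{\left(-18\right) 3090564 + 50485} = \sqrt{-55630152 + 50485} = \sqrt{-55579667} = i \sqrt{55579667}$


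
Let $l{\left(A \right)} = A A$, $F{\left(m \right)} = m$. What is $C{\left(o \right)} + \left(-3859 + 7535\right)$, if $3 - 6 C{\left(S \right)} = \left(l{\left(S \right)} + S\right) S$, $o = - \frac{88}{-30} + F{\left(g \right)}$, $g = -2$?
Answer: $\frac{74443441}{20250} \approx 3676.2$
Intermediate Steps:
$l{\left(A \right)} = A^{2}$
$o = \frac{14}{15}$ ($o = - \frac{88}{-30} - 2 = \left(-88\right) \left(- \frac{1}{30}\right) - 2 = \frac{44}{15} - 2 = \frac{14}{15} \approx 0.93333$)
$C{\left(S \right)} = \frac{1}{2} - \frac{S \left(S + S^{2}\right)}{6}$ ($C{\left(S \right)} = \frac{1}{2} - \frac{\left(S^{2} + S\right) S}{6} = \frac{1}{2} - \frac{\left(S + S^{2}\right) S}{6} = \frac{1}{2} - \frac{S \left(S + S^{2}\right)}{6}$)
$C{\left(o \right)} + \left(-3859 + 7535\right) = \left(\frac{1}{2} - \frac{\left(\frac{14}{15}\right)^{2}}{6} - \frac{\left(\frac{14}{15}\right)^{3}}{6}\right) + \left(-3859 + 7535\right) = \left(\frac{1}{2} - \frac{98}{675} - \frac{1372}{10125}\right) + 3676 = \frac{4441}{20250} + 3676 = \frac{74443441}{20250}$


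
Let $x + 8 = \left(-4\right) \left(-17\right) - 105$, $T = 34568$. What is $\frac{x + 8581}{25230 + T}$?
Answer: $\frac{4268}{29899} \approx 0.14275$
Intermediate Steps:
$x = -45$ ($x = -8 - 37 = -45$)
$\frac{x + 8581}{25230 + T} = \frac{-45 + 8581}{25230 + 34568} = \frac{8536}{59798} = 8536 \cdot \frac{1}{59798} = \frac{4268}{29899}$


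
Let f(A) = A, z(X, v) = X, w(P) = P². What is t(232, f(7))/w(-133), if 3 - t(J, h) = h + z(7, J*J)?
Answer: -11/17689 ≈ -0.00062186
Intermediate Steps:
t(J, h) = -4 - h (t(J, h) = 3 - (h + 7) = 3 - (7 + h) = 3 + (-7 - h) = -4 - h)
t(232, f(7))/w(-133) = (-4 - 1*7)/((-133)²) = (-4 - 7)/17689 = -11*1/17689 = -11/17689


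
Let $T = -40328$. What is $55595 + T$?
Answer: $15267$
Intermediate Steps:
$55595 + T = 55595 - 40328 = 15267$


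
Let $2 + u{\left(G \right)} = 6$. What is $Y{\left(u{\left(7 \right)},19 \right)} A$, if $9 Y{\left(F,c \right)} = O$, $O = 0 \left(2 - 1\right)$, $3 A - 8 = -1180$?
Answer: $0$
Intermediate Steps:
$A = - \frac{1172}{3}$ ($A = \frac{8}{3} + \frac{1}{3} \left(-1180\right) = \frac{8}{3} - \frac{1180}{3} = - \frac{1172}{3} \approx -390.67$)
$u{\left(G \right)} = 4$ ($u{\left(G \right)} = -2 + 6 = 4$)
$O = 0$ ($O = 0 \cdot 1 = 0$)
$Y{\left(F,c \right)} = 0$ ($Y{\left(F,c \right)} = \frac{1}{9} \cdot 0 = 0$)
$Y{\left(u{\left(7 \right)},19 \right)} A = 0 \left(- \frac{1172}{3}\right) = 0$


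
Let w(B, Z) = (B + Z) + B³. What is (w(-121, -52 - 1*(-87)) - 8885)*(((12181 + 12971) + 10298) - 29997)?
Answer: -9709240996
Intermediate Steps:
w(B, Z) = B + Z + B³
(w(-121, -52 - 1*(-87)) - 8885)*(((12181 + 12971) + 10298) - 29997) = ((-121 + (-52 - 1*(-87)) + (-121)³) - 8885)*(((12181 + 12971) + 10298) - 29997) = ((-121 + (-52 + 87) - 1771561) - 8885)*((25152 + 10298) - 29997) = ((-121 + 35 - 1771561) - 8885)*(35450 - 29997) = (-1771647 - 8885)*5453 = -1780532*5453 = -9709240996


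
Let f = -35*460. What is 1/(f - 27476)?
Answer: -1/43576 ≈ -2.2948e-5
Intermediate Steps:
f = -16100
1/(f - 27476) = 1/(-16100 - 27476) = 1/(-43576) = -1/43576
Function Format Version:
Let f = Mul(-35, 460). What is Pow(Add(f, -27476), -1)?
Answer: Rational(-1, 43576) ≈ -2.2948e-5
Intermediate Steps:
f = -16100
Pow(Add(f, -27476), -1) = Pow(Add(-16100, -27476), -1) = Pow(-43576, -1) = Rational(-1, 43576)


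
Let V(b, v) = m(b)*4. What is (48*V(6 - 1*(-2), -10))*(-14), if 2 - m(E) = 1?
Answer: -2688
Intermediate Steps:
m(E) = 1 (m(E) = 2 - 1*1 = 2 - 1 = 1)
V(b, v) = 4 (V(b, v) = 1*4 = 4)
(48*V(6 - 1*(-2), -10))*(-14) = (48*4)*(-14) = 192*(-14) = -2688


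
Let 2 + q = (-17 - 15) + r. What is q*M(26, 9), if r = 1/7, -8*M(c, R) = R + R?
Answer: 2133/28 ≈ 76.179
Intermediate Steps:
M(c, R) = -R/4 (M(c, R) = -(R + R)/8 = -R/4)
r = ⅐ ≈ 0.14286
q = -237/7 (q = -2 + ((-17 - 15) + ⅐) = -2 + (-32 + ⅐) = -2 - 223/7 = -237/7 ≈ -33.857)
q*M(26, 9) = -(-237)*9/28 = -237/7*(-9/4) = 2133/28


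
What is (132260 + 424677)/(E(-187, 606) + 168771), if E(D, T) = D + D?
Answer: 556937/168397 ≈ 3.3073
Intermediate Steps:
E(D, T) = 2*D
(132260 + 424677)/(E(-187, 606) + 168771) = (132260 + 424677)/(2*(-187) + 168771) = 556937/(-374 + 168771) = 556937/168397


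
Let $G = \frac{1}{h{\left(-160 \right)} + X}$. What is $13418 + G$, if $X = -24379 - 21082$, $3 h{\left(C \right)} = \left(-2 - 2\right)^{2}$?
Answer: $\frac{1829772403}{136367} \approx 13418.0$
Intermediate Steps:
$h{\left(C \right)} = \frac{16}{3}$ ($h{\left(C \right)} = \frac{\left(-2 - 2\right)^{2}}{3} = \frac{\left(-4\right)^{2}}{3} = \frac{1}{3} \cdot 16 = \frac{16}{3}$)
$X = -45461$
$G = - \frac{3}{136367}$ ($G = \frac{1}{\frac{16}{3} - 45461} = \frac{1}{- \frac{136367}{3}} = - \frac{3}{136367} \approx -2.1999 \cdot 10^{-5}$)
$13418 + G = 13418 - \frac{3}{136367} = \frac{1829772403}{136367}$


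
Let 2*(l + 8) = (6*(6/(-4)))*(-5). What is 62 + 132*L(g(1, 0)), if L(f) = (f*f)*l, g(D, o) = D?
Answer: 1976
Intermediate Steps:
l = 29/2 (l = -8 + ((6*(6/(-4)))*(-5))/2 = -8 + ((6*(6*(-¼)))*(-5))/2 = -8 + ((6*(-3/2))*(-5))/2 = -8 + (-9*(-5))/2 = -8 + (½)*45 = -8 + 45/2 = 29/2 ≈ 14.500)
L(f) = 29*f²/2 (L(f) = (f*f)*(29/2) = f²*(29/2) = 29*f²/2)
62 + 132*L(g(1, 0)) = 62 + 132*((29/2)*1²) = 62 + 132*((29/2)*1) = 62 + 132*(29/2) = 62 + 1914 = 1976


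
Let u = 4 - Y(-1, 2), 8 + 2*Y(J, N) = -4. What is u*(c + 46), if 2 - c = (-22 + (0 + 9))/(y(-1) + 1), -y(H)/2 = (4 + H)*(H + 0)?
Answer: 3490/7 ≈ 498.57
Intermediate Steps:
Y(J, N) = -6 (Y(J, N) = -4 + (½)*(-4) = -4 - 2 = -6)
u = 10 (u = 4 - 1*(-6) = 4 + 6 = 10)
y(H) = -2*H*(4 + H) (y(H) = -2*(4 + H)*(H + 0) = -2*(4 + H)*H = -2*H*(4 + H))
c = 27/7 (c = 2 - (-22 + (0 + 9))/(-2*(-1)*(4 - 1) + 1) = 2 - (-22 + 9)/(-2*(-1)*3 + 1) = 2 - (-13)/(6 + 1) = 2 - (-13)/7 = 2 - 1*(-13/7) = 2 + 13/7 = 27/7 ≈ 3.8571)
u*(c + 46) = 10*(27/7 + 46) = 10*(349/7) = 3490/7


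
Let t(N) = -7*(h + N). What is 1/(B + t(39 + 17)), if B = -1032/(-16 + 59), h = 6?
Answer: -1/458 ≈ -0.0021834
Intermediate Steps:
t(N) = -42 - 7*N (t(N) = -7*(6 + N) = -42 - 7*N)
B = -24 (B = -1032/43 = (1/43)*(-1032) = -24)
1/(B + t(39 + 17)) = 1/(-24 + (-42 - 7*(39 + 17))) = 1/(-24 + (-42 - 7*56)) = 1/(-24 + (-42 - 392)) = 1/(-24 - 434) = 1/(-458) = -1/458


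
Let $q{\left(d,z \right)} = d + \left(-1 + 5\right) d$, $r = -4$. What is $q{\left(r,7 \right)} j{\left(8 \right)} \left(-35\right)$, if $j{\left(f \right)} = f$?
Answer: $5600$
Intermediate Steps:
$q{\left(d,z \right)} = 5 d$ ($q{\left(d,z \right)} = d + 4 d = 5 d$)
$q{\left(r,7 \right)} j{\left(8 \right)} \left(-35\right) = 5 \left(-4\right) 8 \left(-35\right) = \left(-20\right) 8 \left(-35\right) = \left(-160\right) \left(-35\right) = 5600$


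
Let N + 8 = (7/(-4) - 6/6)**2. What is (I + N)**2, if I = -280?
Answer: 20133169/256 ≈ 78645.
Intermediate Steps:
N = -7/16 (N = -8 + (7/(-4) - 6/6)**2 = -8 + (7*(-1/4) - 6*1/6)**2 = -8 + (-7/4 - 1)**2 = -8 + (-11/4)**2 = -8 + 121/16 = -7/16 ≈ -0.43750)
(I + N)**2 = (-280 - 7/16)**2 = (-4487/16)**2 = 20133169/256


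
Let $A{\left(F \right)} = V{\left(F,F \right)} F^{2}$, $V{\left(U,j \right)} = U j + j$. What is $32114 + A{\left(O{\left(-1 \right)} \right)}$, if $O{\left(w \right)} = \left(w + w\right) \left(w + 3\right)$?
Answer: $32306$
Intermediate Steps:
$V{\left(U,j \right)} = j + U j$
$O{\left(w \right)} = 2 w \left(3 + w\right)$
$A{\left(F \right)} = F^{3} \left(1 + F\right)$ ($A{\left(F \right)} = F \left(1 + F\right) F^{2} = F^{3} \left(1 + F\right)$)
$32114 + A{\left(O{\left(-1 \right)} \right)} = 32114 + \left(2 \left(-1\right) \left(3 - 1\right)\right)^{3} \left(1 + 2 \left(-1\right) \left(3 - 1\right)\right) = 32114 + \left(2 \left(-1\right) 2\right)^{3} \left(1 + 2 \left(-1\right) 2\right) = 32114 + \left(-4\right)^{3} \left(1 - 4\right) = 32114 - -192 = 32114 + 192 = 32306$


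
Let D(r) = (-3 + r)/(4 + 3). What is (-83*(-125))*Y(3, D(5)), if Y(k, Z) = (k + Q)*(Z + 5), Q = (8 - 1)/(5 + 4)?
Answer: 13051750/63 ≈ 2.0717e+5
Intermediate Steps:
Q = 7/9 ≈ 0.77778
D(r) = -3/7 + r/7 (D(r) = (-3 + r)/7 = (-3 + r)*(⅐) = -3/7 + r/7)
Y(k, Z) = (5 + Z)*(7/9 + k) (Y(k, Z) = (k + 7/9)*(Z + 5) = (7/9 + k)*(5 + Z) = (5 + Z)*(7/9 + k))
(-83*(-125))*Y(3, D(5)) = (-83*(-125))*(35/9 + 5*3 + 7*(-3/7 + (⅐)*5)/9 + (-3/7 + (⅐)*5)*3) = 10375*(35/9 + 15 + 7*(-3/7 + 5/7)/9 + (-3/7 + 5/7)*3) = 10375*(35/9 + 15 + (7/9)*(2/7) + (2/7)*3) = 10375*(35/9 + 15 + 2/9 + 6/7) = 10375*(1258/63) = 13051750/63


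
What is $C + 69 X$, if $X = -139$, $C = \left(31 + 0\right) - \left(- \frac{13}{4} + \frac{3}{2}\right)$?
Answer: $- \frac{38233}{4} \approx -9558.3$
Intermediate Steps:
$C = \frac{131}{4}$ ($C = 31 - - \frac{7}{4} = 31 + \left(\frac{13}{4} - \frac{3}{2}\right) = 31 + \frac{7}{4} = \frac{131}{4} \approx 32.75$)
$C + 69 X = \frac{131}{4} + 69 \left(-139\right) = \frac{131}{4} - 9591 = - \frac{38233}{4}$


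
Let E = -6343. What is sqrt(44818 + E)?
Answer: 45*sqrt(19) ≈ 196.15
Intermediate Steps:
sqrt(44818 + E) = sqrt(44818 - 6343) = sqrt(38475) = 45*sqrt(19)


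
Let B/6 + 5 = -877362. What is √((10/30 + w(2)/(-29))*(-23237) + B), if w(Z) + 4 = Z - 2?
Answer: 83*I*√5795853/87 ≈ 2296.8*I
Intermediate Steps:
B = -5264202 (B = -30 + 6*(-877362) = -30 - 5264172 = -5264202)
w(Z) = -6 + Z (w(Z) = -4 + (Z - 2) = -4 + (-2 + Z) = -6 + Z)
√((10/30 + w(2)/(-29))*(-23237) + B) = √((10/30 + (-6 + 2)/(-29))*(-23237) - 5264202) = √((10*(1/30) - 4*(-1/29))*(-23237) - 5264202) = √((⅓ + 4/29)*(-23237) - 5264202) = √((41/87)*(-23237) - 5264202) = √(-952717/87 - 5264202) = √(-458938291/87) = 83*I*√5795853/87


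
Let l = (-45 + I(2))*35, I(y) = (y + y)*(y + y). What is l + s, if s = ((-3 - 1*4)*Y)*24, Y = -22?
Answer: 2681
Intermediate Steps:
I(y) = 4*y² (I(y) = (2*y)*(2*y) = 4*y²)
l = -1015 (l = (-45 + 4*2²)*35 = (-45 + 4*4)*35 = (-45 + 16)*35 = -29*35 = -1015)
s = 3696 (s = ((-3 - 1*4)*(-22))*24 = ((-3 - 4)*(-22))*24 = -7*(-22)*24 = 154*24 = 3696)
l + s = -1015 + 3696 = 2681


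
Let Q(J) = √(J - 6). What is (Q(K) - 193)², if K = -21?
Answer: 37222 - 1158*I*√3 ≈ 37222.0 - 2005.7*I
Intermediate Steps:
Q(J) = √(-6 + J)
(Q(K) - 193)² = (√(-6 - 21) - 193)² = (√(-27) - 193)² = (3*I*√3 - 193)² = (-193 + 3*I*√3)²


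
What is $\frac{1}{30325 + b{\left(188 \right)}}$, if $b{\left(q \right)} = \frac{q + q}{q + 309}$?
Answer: $\frac{497}{15071901} \approx 3.2975 \cdot 10^{-5}$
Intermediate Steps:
$b{\left(q \right)} = \frac{2 q}{309 + q}$
$\frac{1}{30325 + b{\left(188 \right)}} = \frac{1}{30325 + 2 \cdot 188 \frac{1}{309 + 188}} = \frac{1}{30325 + 2 \cdot 188 \cdot \frac{1}{497}} = \frac{1}{30325 + \frac{376}{497}} = \frac{1}{\frac{15071901}{497}} = \frac{497}{15071901}$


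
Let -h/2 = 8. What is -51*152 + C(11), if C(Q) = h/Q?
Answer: -85288/11 ≈ -7753.5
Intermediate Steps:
h = -16 (h = -2*8 = -16)
C(Q) = -16/Q
-51*152 + C(11) = -51*152 - 16/11 = -7752 - 16*1/11 = -7752 - 16/11 = -85288/11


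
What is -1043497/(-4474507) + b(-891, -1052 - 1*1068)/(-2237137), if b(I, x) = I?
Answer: 2338432533826/10010085166459 ≈ 0.23361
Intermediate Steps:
-1043497/(-4474507) + b(-891, -1052 - 1*1068)/(-2237137) = -1043497/(-4474507) - 891/(-2237137) = -1043497*(-1/4474507) - 891*(-1/2237137) = 1043497/4474507 + 891/2237137 = 2338432533826/10010085166459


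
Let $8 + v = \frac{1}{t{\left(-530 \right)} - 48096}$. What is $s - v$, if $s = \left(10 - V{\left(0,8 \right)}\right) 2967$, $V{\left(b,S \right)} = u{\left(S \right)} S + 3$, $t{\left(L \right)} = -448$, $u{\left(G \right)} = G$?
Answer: $- \frac{8209324383}{48544} \approx -1.6911 \cdot 10^{5}$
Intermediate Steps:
$V{\left(b,S \right)} = 3 + S^{2}$ ($V{\left(b,S \right)} = S S + 3 = S^{2} + 3 = 3 + S^{2}$)
$s = -169119$ ($s = \left(10 - \left(3 + 8^{2}\right)\right) 2967 = \left(10 - \left(3 + 64\right)\right) 2967 = \left(10 - 67\right) 2967 = \left(-57\right) 2967 = -169119$)
$v = - \frac{388353}{48544}$ ($v = -8 + \frac{1}{-448 - 48096} = -8 + \frac{1}{-48544} = -8 - \frac{1}{48544} = - \frac{388353}{48544} \approx -8.0$)
$s - v = -169119 - - \frac{388353}{48544} = -169119 + \frac{388353}{48544} = - \frac{8209324383}{48544}$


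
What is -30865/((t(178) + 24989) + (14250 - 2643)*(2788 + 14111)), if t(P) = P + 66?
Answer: -30865/196171926 ≈ -0.00015734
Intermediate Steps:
t(P) = 66 + P
-30865/((t(178) + 24989) + (14250 - 2643)*(2788 + 14111)) = -30865/(((66 + 178) + 24989) + (14250 - 2643)*(2788 + 14111)) = -30865/((244 + 24989) + 11607*16899) = -30865/(25233 + 196146693) = -30865/196171926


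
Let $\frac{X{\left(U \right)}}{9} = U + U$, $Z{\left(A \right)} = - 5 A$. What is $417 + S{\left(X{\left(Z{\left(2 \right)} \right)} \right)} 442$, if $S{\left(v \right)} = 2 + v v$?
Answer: $14322101$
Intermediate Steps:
$X{\left(U \right)} = 18 U$ ($X{\left(U \right)} = 9 \left(U + U\right) = 9 \cdot 2 U = 18 U$)
$S{\left(v \right)} = 2 + v^{2}$
$417 + S{\left(X{\left(Z{\left(2 \right)} \right)} \right)} 442 = 417 + \left(2 + \left(18 \left(\left(-5\right) 2\right)\right)^{2}\right) 442 = 417 + \left(2 + \left(18 \left(-10\right)\right)^{2}\right) 442 = 417 + \left(2 + \left(-180\right)^{2}\right) 442 = 417 + \left(2 + 32400\right) 442 = 417 + 32402 \cdot 442 = 417 + 14321684 = 14322101$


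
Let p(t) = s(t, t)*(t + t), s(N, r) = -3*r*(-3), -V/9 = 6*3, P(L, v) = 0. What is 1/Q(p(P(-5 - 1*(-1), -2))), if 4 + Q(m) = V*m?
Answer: -¼ ≈ -0.25000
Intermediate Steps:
V = -162 (V = -54*3 = -9*18 = -162)
s(N, r) = 9*r
p(t) = 18*t² (p(t) = (9*t)*(t + t) = (9*t)*(2*t) = 18*t²)
Q(m) = -4 - 162*m
1/Q(p(P(-5 - 1*(-1), -2))) = 1/(-4 - 2916*0²) = 1/(-4 - 2916*0) = 1/(-4 - 162*0) = 1/(-4 + 0) = 1/(-4) = -¼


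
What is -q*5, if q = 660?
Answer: -3300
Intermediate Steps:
-q*5 = -1*660*5 = -660*5 = -3300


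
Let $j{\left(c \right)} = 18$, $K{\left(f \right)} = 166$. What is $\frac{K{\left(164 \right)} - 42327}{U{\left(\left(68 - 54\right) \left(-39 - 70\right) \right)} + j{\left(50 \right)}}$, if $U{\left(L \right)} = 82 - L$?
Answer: $- \frac{42161}{1626} \approx -25.929$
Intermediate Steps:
$\frac{K{\left(164 \right)} - 42327}{U{\left(\left(68 - 54\right) \left(-39 - 70\right) \right)} + j{\left(50 \right)}} = \frac{166 - 42327}{\left(82 - \left(68 - 54\right) \left(-39 - 70\right)\right) + 18} = - \frac{42161}{\left(82 - 14 \left(-109\right)\right) + 18} = - \frac{42161}{\left(82 - -1526\right) + 18} = - \frac{42161}{\left(82 + 1526\right) + 18} = - \frac{42161}{1608 + 18} = - \frac{42161}{1626}$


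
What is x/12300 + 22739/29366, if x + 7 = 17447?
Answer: 39591637/18060090 ≈ 2.1922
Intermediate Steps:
x = 17440 (x = -7 + 17447 = 17440)
x/12300 + 22739/29366 = 17440/12300 + 22739/29366 = 17440*(1/12300) + 22739*(1/29366) = 872/615 + 22739/29366 = 39591637/18060090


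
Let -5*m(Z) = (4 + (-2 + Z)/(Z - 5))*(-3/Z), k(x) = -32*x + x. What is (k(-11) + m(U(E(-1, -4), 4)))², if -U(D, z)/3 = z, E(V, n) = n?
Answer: 3355769041/28900 ≈ 1.1612e+5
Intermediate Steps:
U(D, z) = -3*z
k(x) = -31*x
m(Z) = 3*(4 + (-2 + Z)/(-5 + Z))/(5*Z) (m(Z) = -(4 + (-2 + Z)/(Z - 5))*(-3/Z)/5 = -(4 + (-2 + Z)/(-5 + Z))*(-3/Z)/5 = -(-3)*(4 + (-2 + Z)/(-5 + Z))/(5*Z) = 3*(4 + (-2 + Z)/(-5 + Z))/(5*Z))
(k(-11) + m(U(E(-1, -4), 4)))² = (-31*(-11) + 3*(-22 + 5*(-3*4))/(5*((-3*4))*(-5 - 3*4)))² = (341 + (⅗)*(-22 + 5*(-12))/(-12*(-5 - 12)))² = (341 + (⅗)*(-1/12)*(-22 - 60)/(-17))² = (341 + (⅗)*(-1/12)*(-1/17)*(-82))² = (341 - 41/170)² = (57929/170)² = 3355769041/28900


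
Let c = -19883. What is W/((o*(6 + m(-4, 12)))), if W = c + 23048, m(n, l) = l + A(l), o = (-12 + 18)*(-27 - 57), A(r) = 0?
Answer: -1055/3024 ≈ -0.34888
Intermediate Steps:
o = -504 (o = 6*(-84) = -504)
m(n, l) = l (m(n, l) = l + 0 = l)
W = 3165 (W = -19883 + 23048 = 3165)
W/((o*(6 + m(-4, 12)))) = 3165/((-504*(6 + 12))) = 3165/((-504*18)) = 3165/(-9072) = 3165*(-1/9072) = -1055/3024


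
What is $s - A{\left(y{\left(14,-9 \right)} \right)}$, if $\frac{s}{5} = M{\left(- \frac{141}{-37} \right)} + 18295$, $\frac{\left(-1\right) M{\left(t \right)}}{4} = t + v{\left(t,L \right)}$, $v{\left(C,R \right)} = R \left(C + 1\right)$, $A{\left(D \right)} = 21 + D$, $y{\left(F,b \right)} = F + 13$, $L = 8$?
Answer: $\frac{3351499}{37} \approx 90581.0$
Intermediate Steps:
$y{\left(F,b \right)} = 13 + F$
$v{\left(C,R \right)} = R \left(1 + C\right)$
$M{\left(t \right)} = -32 - 36 t$ ($M{\left(t \right)} = - 4 \left(t + 8 \left(1 + t\right)\right) = - 4 \left(t + \left(8 + 8 t\right)\right) = - 4 \left(8 + 9 t\right) = -32 - 36 t$)
$s = \frac{3353275}{37}$ ($s = 5 \left(\left(-32 - 36 \left(- \frac{141}{-37}\right)\right) + 18295\right) = 5 \left(\left(-32 - 36 \left(\left(-141\right) \left(- \frac{1}{37}\right)\right)\right) + 18295\right) = 5 \left(\left(-32 - \frac{5076}{37}\right) + 18295\right) = 5 \left(- \frac{6260}{37} + 18295\right) = 5 \cdot \frac{670655}{37} = \frac{3353275}{37} \approx 90629.0$)
$s - A{\left(y{\left(14,-9 \right)} \right)} = \frac{3353275}{37} - \left(21 + \left(13 + 14\right)\right) = \frac{3353275}{37} - \left(21 + 27\right) = \frac{3353275}{37} - 48 = \frac{3351499}{37}$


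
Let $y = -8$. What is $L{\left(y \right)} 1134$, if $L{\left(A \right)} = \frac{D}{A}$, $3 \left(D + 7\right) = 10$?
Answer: $\frac{2079}{4} \approx 519.75$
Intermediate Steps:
$D = - \frac{11}{3}$ ($D = -7 + \frac{1}{3} \cdot 10 = -7 + \frac{10}{3} = - \frac{11}{3} \approx -3.6667$)
$L{\left(A \right)} = - \frac{11}{3 A}$
$L{\left(y \right)} 1134 = - \frac{11}{3 \left(-8\right)} 1134 = \left(- \frac{11}{3}\right) \left(- \frac{1}{8}\right) 1134 = \frac{11}{24} \cdot 1134 = \frac{2079}{4}$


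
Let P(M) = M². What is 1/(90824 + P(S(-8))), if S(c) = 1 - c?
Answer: 1/90905 ≈ 1.1000e-5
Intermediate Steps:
1/(90824 + P(S(-8))) = 1/(90824 + (1 - 1*(-8))²) = 1/(90824 + (1 + 8)²) = 1/(90824 + 9²) = 1/(90824 + 81) = 1/90905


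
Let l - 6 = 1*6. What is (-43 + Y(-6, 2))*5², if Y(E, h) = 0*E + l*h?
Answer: -475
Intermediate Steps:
l = 12 (l = 6 + 1*6 = 6 + 6 = 12)
Y(E, h) = 12*h (Y(E, h) = 0*E + 12*h = 0 + 12*h = 12*h)
(-43 + Y(-6, 2))*5² = (-43 + 12*2)*5² = (-43 + 24)*25 = -19*25 = -475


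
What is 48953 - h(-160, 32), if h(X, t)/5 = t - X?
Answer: 47993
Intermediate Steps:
h(X, t) = -5*X + 5*t (h(X, t) = 5*(t - X) = -5*X + 5*t)
48953 - h(-160, 32) = 48953 - (-5*(-160) + 5*32) = 48953 - (800 + 160) = 48953 - 1*960 = 48953 - 960 = 47993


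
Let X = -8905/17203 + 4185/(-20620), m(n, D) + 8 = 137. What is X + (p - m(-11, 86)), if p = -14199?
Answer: -1016553547547/70945172 ≈ -14329.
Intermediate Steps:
m(n, D) = 129 (m(n, D) = -8 + 137 = 129)
X = -51123131/70945172 (X = -8905*1/17203 + 4185*(-1/20620) = -8905/17203 - 837/4124 = -51123131/70945172 ≈ -0.72060)
X + (p - m(-11, 86)) = -51123131/70945172 + (-14199 - 1*129) = -51123131/70945172 + (-14199 - 129) = -51123131/70945172 - 14328 = -1016553547547/70945172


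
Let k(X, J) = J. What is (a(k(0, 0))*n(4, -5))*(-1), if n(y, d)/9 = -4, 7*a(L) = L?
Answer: 0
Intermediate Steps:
a(L) = L/7
n(y, d) = -36 (n(y, d) = 9*(-4) = -36)
(a(k(0, 0))*n(4, -5))*(-1) = (((⅐)*0)*(-36))*(-1) = (0*(-36))*(-1) = 0*(-1) = 0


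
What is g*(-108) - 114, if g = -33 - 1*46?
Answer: 8418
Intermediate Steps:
g = -79 (g = -33 - 46 = -79)
g*(-108) - 114 = -79*(-108) - 114 = 8532 - 114 = 8418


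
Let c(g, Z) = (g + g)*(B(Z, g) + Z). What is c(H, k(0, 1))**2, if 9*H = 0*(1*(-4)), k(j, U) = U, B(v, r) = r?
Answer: 0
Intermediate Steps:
H = 0 (H = (0*(1*(-4)))/9 = (0*(-4))/9 = (1/9)*0 = 0)
c(g, Z) = 2*g*(Z + g) (c(g, Z) = (g + g)*(g + Z) = (2*g)*(Z + g) = 2*g*(Z + g))
c(H, k(0, 1))**2 = (2*0*(1 + 0))**2 = (2*0*1)**2 = 0**2 = 0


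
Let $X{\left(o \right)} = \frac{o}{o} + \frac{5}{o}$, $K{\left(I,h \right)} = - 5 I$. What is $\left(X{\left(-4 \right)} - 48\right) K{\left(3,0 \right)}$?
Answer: $\frac{2895}{4} \approx 723.75$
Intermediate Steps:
$X{\left(o \right)} = 1 + \frac{5}{o}$
$\left(X{\left(-4 \right)} - 48\right) K{\left(3,0 \right)} = \left(\frac{5 - 4}{-4} - 48\right) \left(\left(-5\right) 3\right) = \left(\left(- \frac{1}{4}\right) 1 - 48\right) \left(-15\right) = \left(- \frac{1}{4} - 48\right) \left(-15\right) = \left(- \frac{193}{4}\right) \left(-15\right) = \frac{2895}{4}$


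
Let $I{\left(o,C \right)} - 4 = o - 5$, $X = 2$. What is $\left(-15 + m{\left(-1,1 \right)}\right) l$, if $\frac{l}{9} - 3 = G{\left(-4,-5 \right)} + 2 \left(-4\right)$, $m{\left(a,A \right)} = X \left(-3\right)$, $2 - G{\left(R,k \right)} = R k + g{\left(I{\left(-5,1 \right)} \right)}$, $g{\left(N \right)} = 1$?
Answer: $4536$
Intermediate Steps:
$I{\left(o,C \right)} = -1 + o$ ($I{\left(o,C \right)} = 4 + \left(o - 5\right) = 4 + \left(-5 + o\right) = -1 + o$)
$G{\left(R,k \right)} = 1 - R k$ ($G{\left(R,k \right)} = 2 - \left(R k + 1\right) = 2 - \left(1 + R k\right) = 1 - R k$)
$m{\left(a,A \right)} = -6$ ($m{\left(a,A \right)} = 2 \left(-3\right) = -6$)
$l = -216$ ($l = 27 + 9 \left(\left(1 - \left(-4\right) \left(-5\right)\right) + 2 \left(-4\right)\right) = 27 + 9 \left(\left(1 - 20\right) - 8\right) = 27 + 9 \left(-19 - 8\right) = 27 + 9 \left(-27\right) = 27 - 243 = -216$)
$\left(-15 + m{\left(-1,1 \right)}\right) l = \left(-15 - 6\right) \left(-216\right) = \left(-21\right) \left(-216\right) = 4536$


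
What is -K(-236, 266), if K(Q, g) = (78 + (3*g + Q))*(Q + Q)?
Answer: 302080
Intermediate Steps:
K(Q, g) = 2*Q*(78 + Q + 3*g) (K(Q, g) = (78 + (Q + 3*g))*(2*Q) = (78 + Q + 3*g)*(2*Q) = 2*Q*(78 + Q + 3*g))
-K(-236, 266) = -2*(-236)*(78 - 236 + 3*266) = -2*(-236)*(78 - 236 + 798) = -2*(-236)*640 = -1*(-302080) = 302080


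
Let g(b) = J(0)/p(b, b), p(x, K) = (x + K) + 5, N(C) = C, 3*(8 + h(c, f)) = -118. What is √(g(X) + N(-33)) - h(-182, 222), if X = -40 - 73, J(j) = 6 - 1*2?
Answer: 142/3 + I*√1612637/221 ≈ 47.333 + 5.7461*I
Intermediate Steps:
h(c, f) = -142/3 (h(c, f) = -8 + (⅓)*(-118) = -8 - 118/3 = -142/3)
p(x, K) = 5 + K + x (p(x, K) = (K + x) + 5 = 5 + K + x)
J(j) = 4 (J(j) = 6 - 2 = 4)
X = -113
g(b) = 4/(5 + 2*b) (g(b) = 4/(5 + b + b) = 4/(5 + 2*b))
√(g(X) + N(-33)) - h(-182, 222) = √(4/(5 + 2*(-113)) - 33) - 1*(-142/3) = √(4/(5 - 226) - 33) + 142/3 = √(4/(-221) - 33) + 142/3 = √(4*(-1/221) - 33) + 142/3 = √(-4/221 - 33) + 142/3 = √(-7297/221) + 142/3 = I*√1612637/221 + 142/3 = 142/3 + I*√1612637/221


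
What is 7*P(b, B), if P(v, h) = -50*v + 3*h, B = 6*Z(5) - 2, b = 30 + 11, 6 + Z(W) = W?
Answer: -14518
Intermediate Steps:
Z(W) = -6 + W
b = 41
B = -8 (B = 6*(-6 + 5) - 2 = 6*(-1) - 2 = -6 - 2 = -8)
7*P(b, B) = 7*(-50*41 + 3*(-8)) = 7*(-2050 - 24) = 7*(-2074) = -14518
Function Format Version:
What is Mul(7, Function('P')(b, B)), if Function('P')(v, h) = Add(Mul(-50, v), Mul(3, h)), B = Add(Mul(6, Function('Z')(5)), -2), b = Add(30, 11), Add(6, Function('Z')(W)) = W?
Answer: -14518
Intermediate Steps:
Function('Z')(W) = Add(-6, W)
b = 41
B = -8 (B = Add(Mul(6, Add(-6, 5)), -2) = Add(Mul(6, -1), -2) = Add(-6, -2) = -8)
Mul(7, Function('P')(b, B)) = Mul(7, Add(Mul(-50, 41), Mul(3, -8))) = Mul(7, Add(-2050, -24)) = Mul(7, -2074) = -14518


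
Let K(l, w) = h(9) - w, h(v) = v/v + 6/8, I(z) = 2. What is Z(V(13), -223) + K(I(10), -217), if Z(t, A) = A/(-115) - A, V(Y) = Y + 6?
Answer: 204097/460 ≈ 443.69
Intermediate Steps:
h(v) = 7/4 (h(v) = 1 + 6*(⅛) = 1 + ¾ = 7/4)
K(l, w) = 7/4 - w
V(Y) = 6 + Y
Z(t, A) = -116*A/115 (Z(t, A) = A*(-1/115) - A = -A/115 - A = -116*A/115)
Z(V(13), -223) + K(I(10), -217) = -116/115*(-223) + (7/4 - 1*(-217)) = 25868/115 + (7/4 + 217) = 25868/115 + 875/4 = 204097/460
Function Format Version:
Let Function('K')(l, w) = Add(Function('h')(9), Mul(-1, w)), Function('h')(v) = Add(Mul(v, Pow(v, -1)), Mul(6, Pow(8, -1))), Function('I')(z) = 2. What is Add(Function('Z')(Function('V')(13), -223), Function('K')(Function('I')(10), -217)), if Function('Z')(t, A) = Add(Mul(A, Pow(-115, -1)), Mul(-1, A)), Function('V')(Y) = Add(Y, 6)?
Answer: Rational(204097, 460) ≈ 443.69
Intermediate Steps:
Function('h')(v) = Rational(7, 4) (Function('h')(v) = Add(1, Mul(6, Rational(1, 8))) = Add(1, Rational(3, 4)) = Rational(7, 4))
Function('K')(l, w) = Add(Rational(7, 4), Mul(-1, w))
Function('V')(Y) = Add(6, Y)
Function('Z')(t, A) = Mul(Rational(-116, 115), A) (Function('Z')(t, A) = Add(Mul(A, Rational(-1, 115)), Mul(-1, A)) = Add(Mul(Rational(-1, 115), A), Mul(-1, A)) = Mul(Rational(-116, 115), A))
Add(Function('Z')(Function('V')(13), -223), Function('K')(Function('I')(10), -217)) = Add(Mul(Rational(-116, 115), -223), Add(Rational(7, 4), Mul(-1, -217))) = Add(Rational(25868, 115), Add(Rational(7, 4), 217)) = Add(Rational(25868, 115), Rational(875, 4)) = Rational(204097, 460)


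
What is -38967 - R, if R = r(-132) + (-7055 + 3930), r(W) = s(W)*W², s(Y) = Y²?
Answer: -303631618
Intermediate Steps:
r(W) = W⁴ (r(W) = W²*W² = W⁴)
R = 303592651 (R = (-132)⁴ + (-7055 + 3930) = 303595776 - 3125 = 303592651)
-38967 - R = -38967 - 1*303592651 = -38967 - 303592651 = -303631618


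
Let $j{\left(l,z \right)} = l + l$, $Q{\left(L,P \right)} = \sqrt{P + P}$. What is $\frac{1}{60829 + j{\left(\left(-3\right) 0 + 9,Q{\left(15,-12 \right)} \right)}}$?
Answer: $\frac{1}{60847} \approx 1.6435 \cdot 10^{-5}$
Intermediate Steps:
$Q{\left(L,P \right)} = \sqrt{2} \sqrt{P}$ ($Q{\left(L,P \right)} = \sqrt{2 P} = \sqrt{2} \sqrt{P}$)
$j{\left(l,z \right)} = 2 l$
$\frac{1}{60829 + j{\left(\left(-3\right) 0 + 9,Q{\left(15,-12 \right)} \right)}} = \frac{1}{60829 + 2 \left(\left(-3\right) 0 + 9\right)} = \frac{1}{60829 + 2 \left(0 + 9\right)} = \frac{1}{60829 + 2 \cdot 9} = \frac{1}{60829 + 18} = \frac{1}{60847}$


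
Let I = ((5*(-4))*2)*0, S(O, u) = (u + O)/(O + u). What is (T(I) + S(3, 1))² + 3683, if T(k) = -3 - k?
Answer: 3687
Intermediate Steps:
S(O, u) = 1 (S(O, u) = (O + u)/(O + u) = 1)
I = 0 (I = -20*2*0 = -40*0 = 0)
(T(I) + S(3, 1))² + 3683 = ((-3 - 1*0) + 1)² + 3683 = ((-3 + 0) + 1)² + 3683 = (-3 + 1)² + 3683 = (-2)² + 3683 = 4 + 3683 = 3687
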